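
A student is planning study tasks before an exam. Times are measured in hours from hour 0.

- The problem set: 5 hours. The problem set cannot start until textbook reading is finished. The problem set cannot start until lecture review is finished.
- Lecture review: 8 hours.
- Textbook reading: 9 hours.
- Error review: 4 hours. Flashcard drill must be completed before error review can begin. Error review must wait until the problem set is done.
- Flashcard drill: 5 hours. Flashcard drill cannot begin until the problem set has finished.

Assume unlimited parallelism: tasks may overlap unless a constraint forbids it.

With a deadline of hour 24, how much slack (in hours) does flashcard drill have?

1

Nothing blocks lecture review, so it runs from hour 0 to hour 8.
Nothing blocks textbook reading, so it runs from hour 0 to hour 9.
The problem set needs all of textbook reading (finishes hour 9); lecture review (finishes hour 8). That puts its earliest start at hour 9; it finishes at 9 + 5 = hour 14.
Flashcard drill waits on the problem set (finishes hour 14), so it starts at hour 14 and finishes at 14 + 5 = hour 19.

Working backward from the deadline:
Error review has no dependents, so it just needs to finish by hour 24. Starting by 24 − 4 = hour 20 achieves that.
Flashcard drill has to be done before error review (must start by hour 20). That means finishing by hour 20, i.e. starting by 20 − 5 = hour 15.
So flashcard drill can start as early as hour 14 and as late as hour 15, giving 15 − 14 = 1 hour of slack.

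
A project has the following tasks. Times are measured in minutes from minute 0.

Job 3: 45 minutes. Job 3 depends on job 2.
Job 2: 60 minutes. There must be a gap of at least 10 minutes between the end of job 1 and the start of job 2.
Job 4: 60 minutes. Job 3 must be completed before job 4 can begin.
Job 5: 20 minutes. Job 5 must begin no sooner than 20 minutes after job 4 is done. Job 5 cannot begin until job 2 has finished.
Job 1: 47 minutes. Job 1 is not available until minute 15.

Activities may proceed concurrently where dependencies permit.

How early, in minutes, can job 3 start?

Job 1 waits on its own release at minute 15, so it starts at minute 15 and finishes at 15 + 47 = minute 62.
Job 2 waits on job 1 (finishes minute 62, plus 10-minute gap → minute 72), so it starts at minute 72 and finishes at 72 + 60 = minute 132.
Job 3 waits on job 2 (finishes minute 132), so the earliest it can start is minute 132.

132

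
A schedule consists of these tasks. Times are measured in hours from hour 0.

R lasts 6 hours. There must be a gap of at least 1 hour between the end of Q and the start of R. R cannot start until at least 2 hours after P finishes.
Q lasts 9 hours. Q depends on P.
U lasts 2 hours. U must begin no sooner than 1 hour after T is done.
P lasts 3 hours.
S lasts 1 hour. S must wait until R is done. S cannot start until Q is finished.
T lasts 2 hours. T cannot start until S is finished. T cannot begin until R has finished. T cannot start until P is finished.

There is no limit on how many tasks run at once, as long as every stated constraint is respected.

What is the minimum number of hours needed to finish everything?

Nothing blocks P, so it runs from hour 0 to hour 3.
Q waits on P (finishes hour 3), so it starts at hour 3 and finishes at 3 + 9 = hour 12.
R cannot start until Q (finishes hour 12, plus 1-hour gap → hour 13); P (finishes hour 3, plus 2-hour gap → hour 5). The controlling bound is hour 13, so R finishes at 13 + 6 = hour 19.
For S: R (finishes hour 19); Q (finishes hour 12). Taking the maximum gives a start of hour 19, and it finishes at 19 + 1 = hour 20.
For T: S (finishes hour 20); R (finishes hour 19); P (finishes hour 3). Taking the maximum gives a start of hour 20, and it finishes at 20 + 2 = hour 22.
After T (finishes hour 22, plus 1-hour gap → hour 23), U can start at hour 23 and finishes at hour 25.
All tasks are finished once the last one completes. Finish times: P at 3, Q at 12, R at 19, S at 20, T at 22, U at 25. The latest is hour 25.

25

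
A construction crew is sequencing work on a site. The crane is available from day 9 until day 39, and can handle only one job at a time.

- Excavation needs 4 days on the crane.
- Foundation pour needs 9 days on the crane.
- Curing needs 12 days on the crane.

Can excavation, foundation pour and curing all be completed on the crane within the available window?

Yes

The crane window is 39 − 9 = 30 days.
Running back to back, the jobs need 4 + 9 + 12 = 25 days on the crane.
Since 25 ≤ 30, they fit within the window.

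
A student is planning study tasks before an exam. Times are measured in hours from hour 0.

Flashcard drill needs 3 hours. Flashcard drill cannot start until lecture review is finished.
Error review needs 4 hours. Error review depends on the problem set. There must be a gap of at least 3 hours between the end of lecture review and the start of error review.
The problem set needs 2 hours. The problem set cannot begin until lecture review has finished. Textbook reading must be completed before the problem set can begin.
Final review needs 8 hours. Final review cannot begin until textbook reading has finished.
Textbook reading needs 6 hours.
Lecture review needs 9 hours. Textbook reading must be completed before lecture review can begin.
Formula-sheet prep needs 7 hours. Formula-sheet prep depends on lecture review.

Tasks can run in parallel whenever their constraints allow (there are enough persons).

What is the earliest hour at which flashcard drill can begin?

15

Nothing blocks textbook reading, so it runs from hour 0 to hour 6.
Lecture review waits on textbook reading (finishes hour 6), so it starts at hour 6 and finishes at 6 + 9 = hour 15.
Flashcard drill waits on lecture review (finishes hour 15), so the earliest it can start is hour 15.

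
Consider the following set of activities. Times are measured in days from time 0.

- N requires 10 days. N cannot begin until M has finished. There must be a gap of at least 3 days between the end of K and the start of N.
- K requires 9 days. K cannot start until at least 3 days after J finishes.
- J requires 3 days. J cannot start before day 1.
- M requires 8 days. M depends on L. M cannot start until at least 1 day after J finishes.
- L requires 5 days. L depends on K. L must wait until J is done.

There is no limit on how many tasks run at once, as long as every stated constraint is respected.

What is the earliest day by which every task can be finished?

39

J cannot begin until its own release at day 1. It runs from day 1 to 1 + 3 = day 4.
K cannot begin until J (finishes day 4, plus 3-day gap → day 7). It runs from day 7 to 7 + 9 = day 16.
L cannot start until K (finishes day 16); J (finishes day 4). The controlling bound is day 16, so L finishes at 16 + 5 = day 21.
For M: L (finishes day 21); J (finishes day 4, plus 1-day gap → day 5). Taking the maximum gives a start of day 21, and it finishes at 21 + 8 = day 29.
N cannot start until M (finishes day 29); K (finishes day 16, plus 3-day gap → day 19). The controlling bound is day 29, so N finishes at 29 + 10 = day 39.
All tasks are finished once the last one completes. Finish times: J at 4, K at 16, L at 21, M at 29, N at 39. The latest is day 39.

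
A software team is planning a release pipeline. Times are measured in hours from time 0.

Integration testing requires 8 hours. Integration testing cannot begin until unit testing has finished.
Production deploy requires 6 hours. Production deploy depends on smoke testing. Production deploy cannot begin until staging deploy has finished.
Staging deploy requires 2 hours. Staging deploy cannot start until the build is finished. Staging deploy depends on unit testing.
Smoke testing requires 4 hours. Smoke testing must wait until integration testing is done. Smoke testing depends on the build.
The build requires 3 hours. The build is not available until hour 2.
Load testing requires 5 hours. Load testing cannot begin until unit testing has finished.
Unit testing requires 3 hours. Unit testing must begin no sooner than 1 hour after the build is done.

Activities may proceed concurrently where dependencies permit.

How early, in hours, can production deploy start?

21

After its own release at hour 2, the build can start at hour 2 and finishes at hour 5.
Unit testing cannot begin until the build (finishes hour 5, plus 1-hour gap → hour 6). It runs from hour 6 to 6 + 3 = hour 9.
For staging deploy: the build (finishes hour 5); unit testing (finishes hour 9). Taking the maximum gives a start of hour 9, and it finishes at 9 + 2 = hour 11.
Integration testing cannot begin until unit testing (finishes hour 9). It runs from hour 9 to 9 + 8 = hour 17.
Smoke testing needs all of integration testing (finishes hour 17); the build (finishes hour 5). That puts its earliest start at hour 17; it finishes at 17 + 4 = hour 21.
Production deploy waits on smoke testing (finishes hour 21); staging deploy (finishes hour 11). The latest of these is hour 21, which is the earliest production deploy can start.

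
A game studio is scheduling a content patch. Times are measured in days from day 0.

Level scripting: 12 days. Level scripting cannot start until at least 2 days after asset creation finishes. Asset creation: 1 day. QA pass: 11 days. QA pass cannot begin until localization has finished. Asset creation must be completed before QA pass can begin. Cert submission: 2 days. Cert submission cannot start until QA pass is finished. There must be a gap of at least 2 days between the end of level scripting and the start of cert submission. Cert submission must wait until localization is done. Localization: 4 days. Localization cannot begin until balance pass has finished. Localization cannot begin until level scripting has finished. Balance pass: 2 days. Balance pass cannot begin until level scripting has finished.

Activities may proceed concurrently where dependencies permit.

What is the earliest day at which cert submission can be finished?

34

Asset creation can start immediately at day 0; it finishes at day 1.
Level scripting waits on asset creation (finishes day 1, plus 2-day gap → day 3), so it starts at day 3 and finishes at 3 + 12 = day 15.
After level scripting (finishes day 15), balance pass can start at day 15 and finishes at day 17.
For localization: balance pass (finishes day 17); level scripting (finishes day 15). Taking the maximum gives a start of day 17, and it finishes at 17 + 4 = day 21.
QA pass needs all of localization (finishes day 21); asset creation (finishes day 1). That puts its earliest start at day 21; it finishes at 21 + 11 = day 32.
Cert submission needs all of QA pass (finishes day 32); level scripting (finishes day 15, plus 2-day gap → day 17); localization (finishes day 21). That puts its earliest start at day 32; it finishes at 32 + 2 = day 34.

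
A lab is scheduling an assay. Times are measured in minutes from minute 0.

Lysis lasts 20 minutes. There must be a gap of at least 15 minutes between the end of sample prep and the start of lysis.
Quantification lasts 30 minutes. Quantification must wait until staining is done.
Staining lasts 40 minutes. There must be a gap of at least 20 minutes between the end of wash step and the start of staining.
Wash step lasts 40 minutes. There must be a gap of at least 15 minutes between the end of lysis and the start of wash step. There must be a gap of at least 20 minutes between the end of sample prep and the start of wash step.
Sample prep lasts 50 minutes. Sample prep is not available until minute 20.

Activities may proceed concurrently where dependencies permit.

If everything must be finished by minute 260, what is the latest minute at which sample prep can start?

Quantification must finish by minute 260; it takes 30 minutes, so it must start by 260 − 30 = minute 230.
Staining must finish before quantification (must start by minute 230). With a 40-minute duration, staining must start by 230 − 40 = minute 190.
Wash step has to be done before staining (must start by minute 190, minus 20-minute gap → minute 170). That means finishing by minute 170, i.e. starting by 170 − 40 = minute 130.
Lysis has to be done before wash step (must start by minute 130, minus 15-minute gap → minute 115). That means finishing by minute 115, i.e. starting by 115 − 20 = minute 95.
Sample prep has several dependents: lysis (must start by minute 95, minus 15-minute gap → minute 80); wash step (must start by minute 130, minus 20-minute gap → minute 110). The earliest of those limits is minute 80, so sample prep must start by 80 − 50 = minute 30.

30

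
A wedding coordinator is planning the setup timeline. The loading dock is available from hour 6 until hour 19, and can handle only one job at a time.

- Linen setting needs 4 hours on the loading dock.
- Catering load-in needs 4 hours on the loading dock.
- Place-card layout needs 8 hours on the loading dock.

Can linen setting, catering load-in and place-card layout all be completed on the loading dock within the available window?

The loading dock window is 19 − 6 = 13 hours.
Running back to back, the jobs need 4 + 4 + 8 = 16 hours on the loading dock.
Since 16 > 13, they cannot all fit.

No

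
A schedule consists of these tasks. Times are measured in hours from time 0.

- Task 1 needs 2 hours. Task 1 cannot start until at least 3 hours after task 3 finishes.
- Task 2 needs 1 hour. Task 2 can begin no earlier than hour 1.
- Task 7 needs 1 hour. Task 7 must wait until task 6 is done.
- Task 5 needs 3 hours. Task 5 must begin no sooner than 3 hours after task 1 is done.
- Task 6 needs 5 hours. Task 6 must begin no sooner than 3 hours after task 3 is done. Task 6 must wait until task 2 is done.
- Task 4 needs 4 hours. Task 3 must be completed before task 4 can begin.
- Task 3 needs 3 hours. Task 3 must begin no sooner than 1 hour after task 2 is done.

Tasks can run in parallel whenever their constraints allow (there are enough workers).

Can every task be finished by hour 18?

Task 2 cannot begin until its own release at hour 1. It runs from hour 1 to 1 + 1 = hour 2.
Task 3 waits on task 2 (finishes hour 2, plus 1-hour gap → hour 3), so it starts at hour 3 and finishes at 3 + 3 = hour 6.
Task 6 has to wait for task 3 (finishes hour 6, plus 3-hour gap → hour 9); task 2 (finishes hour 2). The latest of these is hour 9, so task 6 runs hour 9 to 9 + 5 = hour 14.
Task 7 cannot begin until task 6 (finishes hour 14). It runs from hour 14 to 14 + 1 = hour 15.
Task 4 cannot begin until task 3 (finishes hour 6). It runs from hour 6 to 6 + 4 = hour 10.
Task 1 cannot begin until task 3 (finishes hour 6, plus 3-hour gap → hour 9). It runs from hour 9 to 9 + 2 = hour 11.
Task 5 waits on task 1 (finishes hour 11, plus 3-hour gap → hour 14), so it starts at hour 14 and finishes at 14 + 3 = hour 17.
Every task is finished by hour 17, which is no later than the deadline of 18, so the schedule is feasible.

Yes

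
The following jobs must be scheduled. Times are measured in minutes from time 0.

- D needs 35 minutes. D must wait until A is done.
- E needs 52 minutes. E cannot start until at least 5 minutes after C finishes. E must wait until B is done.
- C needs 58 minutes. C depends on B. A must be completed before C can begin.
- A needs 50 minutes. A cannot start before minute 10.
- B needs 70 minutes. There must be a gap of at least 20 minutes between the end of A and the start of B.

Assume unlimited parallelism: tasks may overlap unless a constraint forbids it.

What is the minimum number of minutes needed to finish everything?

265

A waits on its own release at minute 10, so it starts at minute 10 and finishes at 10 + 50 = minute 60.
D waits on A (finishes minute 60), so it starts at minute 60 and finishes at 60 + 35 = minute 95.
B cannot begin until A (finishes minute 60, plus 20-minute gap → minute 80). It runs from minute 80 to 80 + 70 = minute 150.
For C: B (finishes minute 150); A (finishes minute 60). Taking the maximum gives a start of minute 150, and it finishes at 150 + 58 = minute 208.
E needs all of C (finishes minute 208, plus 5-minute gap → minute 213); B (finishes minute 150). That puts its earliest start at minute 213; it finishes at 213 + 52 = minute 265.
All tasks are finished once the last one completes. Finish times: A at 60, B at 150, C at 208, D at 95, E at 265. The latest is minute 265.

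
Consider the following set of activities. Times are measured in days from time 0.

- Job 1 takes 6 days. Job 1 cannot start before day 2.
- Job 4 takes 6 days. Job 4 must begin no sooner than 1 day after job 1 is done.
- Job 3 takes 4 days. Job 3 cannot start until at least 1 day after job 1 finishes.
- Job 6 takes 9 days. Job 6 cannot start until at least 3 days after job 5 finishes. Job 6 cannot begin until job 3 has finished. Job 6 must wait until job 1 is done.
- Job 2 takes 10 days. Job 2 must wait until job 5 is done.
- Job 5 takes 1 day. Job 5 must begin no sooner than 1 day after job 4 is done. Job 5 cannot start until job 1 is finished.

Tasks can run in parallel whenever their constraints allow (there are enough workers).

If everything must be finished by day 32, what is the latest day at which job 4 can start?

12

To finish by day 32, job 6 (duration 9) must start no later than day 23.
Job 2 has no dependents, so it just needs to finish by day 32. Starting by 32 − 10 = day 22 achieves that.
Job 5 feeds job 2 (must start by day 22); job 6 (must start by day 23, minus 3-day gap → day 20). Taking the minimum, job 5 must finish by day 20 and start by 20 − 1 = day 19.
Job 4 must finish before job 5 (must start by day 19, minus 1-day gap → day 18). With a 6-day duration, job 4 must start by 18 − 6 = day 12.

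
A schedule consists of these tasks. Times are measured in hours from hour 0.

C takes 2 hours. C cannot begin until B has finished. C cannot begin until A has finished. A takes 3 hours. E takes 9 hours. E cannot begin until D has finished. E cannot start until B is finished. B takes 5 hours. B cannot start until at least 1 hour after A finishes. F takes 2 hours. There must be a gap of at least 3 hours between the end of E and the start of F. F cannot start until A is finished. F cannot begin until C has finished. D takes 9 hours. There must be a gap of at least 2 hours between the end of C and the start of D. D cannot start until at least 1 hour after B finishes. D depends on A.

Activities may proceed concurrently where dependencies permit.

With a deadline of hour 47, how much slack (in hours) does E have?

11

A has no prerequisites, so it starts at hour 0 and finishes at hour 3.
B cannot begin until A (finishes hour 3, plus 1-hour gap → hour 4). It runs from hour 4 to 4 + 5 = hour 9.
C has to wait for B (finishes hour 9); A (finishes hour 3). The latest of these is hour 9, so C runs hour 9 to 9 + 2 = hour 11.
D needs all of C (finishes hour 11, plus 2-hour gap → hour 13); B (finishes hour 9, plus 1-hour gap → hour 10); A (finishes hour 3). That puts its earliest start at hour 13; it finishes at 13 + 9 = hour 22.
E cannot start until D (finishes hour 22); B (finishes hour 9). The controlling bound is hour 22, so E finishes at 22 + 9 = hour 31.

Working backward from the deadline:
Nothing follows F; the deadline of hour 47 is its only limit. It must start by 47 − 2 = hour 45.
E has to be done before F (must start by hour 45, minus 3-hour gap → hour 42). That means finishing by hour 42, i.e. starting by 42 − 9 = hour 33.
So E can start as early as hour 22 and as late as hour 33, giving 33 − 22 = 11 hours of slack.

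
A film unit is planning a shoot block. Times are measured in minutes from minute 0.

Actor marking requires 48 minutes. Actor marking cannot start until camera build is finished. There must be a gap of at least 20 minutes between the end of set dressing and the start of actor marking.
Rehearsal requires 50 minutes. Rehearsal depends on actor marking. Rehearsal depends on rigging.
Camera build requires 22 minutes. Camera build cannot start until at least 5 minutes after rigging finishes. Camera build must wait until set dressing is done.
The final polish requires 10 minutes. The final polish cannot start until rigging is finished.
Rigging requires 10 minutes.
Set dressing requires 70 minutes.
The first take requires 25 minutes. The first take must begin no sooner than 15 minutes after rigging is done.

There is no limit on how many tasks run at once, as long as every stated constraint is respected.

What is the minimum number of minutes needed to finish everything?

Set dressing can start immediately at minute 0; it finishes at minute 70.
Rigging can start immediately at minute 0; it finishes at minute 10.
The first take waits on rigging (finishes minute 10, plus 15-minute gap → minute 25), so it starts at minute 25 and finishes at 25 + 25 = minute 50.
The final polish waits on rigging (finishes minute 10), so it starts at minute 10 and finishes at 10 + 10 = minute 20.
Camera build has to wait for rigging (finishes minute 10, plus 5-minute gap → minute 15); set dressing (finishes minute 70). The latest of these is minute 70, so camera build runs minute 70 to 70 + 22 = minute 92.
Actor marking has to wait for camera build (finishes minute 92); set dressing (finishes minute 70, plus 20-minute gap → minute 90). The latest of these is minute 92, so actor marking runs minute 92 to 92 + 48 = minute 140.
Rehearsal cannot start until actor marking (finishes minute 140); rigging (finishes minute 10). The controlling bound is minute 140, so rehearsal finishes at 140 + 50 = minute 190.
All tasks are finished once the last one completes. Finish times: Rigging at 10, Set dressing at 70, Camera build at 92, Actor marking at 140, Rehearsal at 190, The final polish at 20, The first take at 50. The latest is minute 190.

190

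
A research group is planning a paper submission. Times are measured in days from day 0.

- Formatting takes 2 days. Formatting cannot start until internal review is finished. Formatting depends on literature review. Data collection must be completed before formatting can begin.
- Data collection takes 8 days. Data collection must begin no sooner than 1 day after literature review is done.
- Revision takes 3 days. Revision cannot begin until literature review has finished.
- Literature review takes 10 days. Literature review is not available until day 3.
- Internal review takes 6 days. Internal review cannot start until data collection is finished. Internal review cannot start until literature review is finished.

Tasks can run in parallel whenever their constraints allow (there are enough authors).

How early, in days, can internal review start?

22

Literature review waits on its own release at day 3, so it starts at day 3 and finishes at 3 + 10 = day 13.
Data collection cannot begin until literature review (finishes day 13, plus 1-day gap → day 14). It runs from day 14 to 14 + 8 = day 22.
Internal review waits on data collection (finishes day 22); literature review (finishes day 13). The latest of these is day 22, which is the earliest internal review can start.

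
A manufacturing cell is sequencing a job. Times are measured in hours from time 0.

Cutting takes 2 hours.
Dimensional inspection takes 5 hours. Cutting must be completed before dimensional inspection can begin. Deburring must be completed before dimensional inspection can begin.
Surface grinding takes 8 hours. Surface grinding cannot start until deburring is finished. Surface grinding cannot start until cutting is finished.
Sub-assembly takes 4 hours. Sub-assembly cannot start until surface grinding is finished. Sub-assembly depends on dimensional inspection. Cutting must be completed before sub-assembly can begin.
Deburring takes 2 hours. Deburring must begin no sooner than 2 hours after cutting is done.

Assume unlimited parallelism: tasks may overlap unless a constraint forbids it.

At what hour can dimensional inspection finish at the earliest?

Cutting can start immediately at hour 0; it finishes at hour 2.
Deburring cannot begin until cutting (finishes hour 2, plus 2-hour gap → hour 4). It runs from hour 4 to 4 + 2 = hour 6.
Dimensional inspection cannot start until cutting (finishes hour 2); deburring (finishes hour 6). The controlling bound is hour 6, so dimensional inspection finishes at 6 + 5 = hour 11.

11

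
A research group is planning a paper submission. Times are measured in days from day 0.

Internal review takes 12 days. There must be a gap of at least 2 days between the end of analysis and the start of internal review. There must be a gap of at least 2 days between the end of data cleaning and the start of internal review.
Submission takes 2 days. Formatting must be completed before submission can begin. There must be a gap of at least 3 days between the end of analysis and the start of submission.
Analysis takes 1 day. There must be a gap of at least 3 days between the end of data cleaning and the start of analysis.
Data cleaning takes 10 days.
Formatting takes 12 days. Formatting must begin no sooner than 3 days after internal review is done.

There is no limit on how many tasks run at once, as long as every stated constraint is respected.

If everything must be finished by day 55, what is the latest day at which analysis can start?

Submission must finish by day 55; it takes 2 days, so it must start by 55 − 2 = day 53.
Formatting has to be done before submission (must start by day 53). That means finishing by day 53, i.e. starting by 53 − 12 = day 41.
Internal review has to be done before formatting (must start by day 41, minus 3-day gap → day 38). That means finishing by day 38, i.e. starting by 38 − 12 = day 26.
Analysis has several dependents: internal review (must start by day 26, minus 2-day gap → day 24); submission (must start by day 53, minus 3-day gap → day 50). The earliest of those limits is day 24, so analysis must start by 24 − 1 = day 23.

23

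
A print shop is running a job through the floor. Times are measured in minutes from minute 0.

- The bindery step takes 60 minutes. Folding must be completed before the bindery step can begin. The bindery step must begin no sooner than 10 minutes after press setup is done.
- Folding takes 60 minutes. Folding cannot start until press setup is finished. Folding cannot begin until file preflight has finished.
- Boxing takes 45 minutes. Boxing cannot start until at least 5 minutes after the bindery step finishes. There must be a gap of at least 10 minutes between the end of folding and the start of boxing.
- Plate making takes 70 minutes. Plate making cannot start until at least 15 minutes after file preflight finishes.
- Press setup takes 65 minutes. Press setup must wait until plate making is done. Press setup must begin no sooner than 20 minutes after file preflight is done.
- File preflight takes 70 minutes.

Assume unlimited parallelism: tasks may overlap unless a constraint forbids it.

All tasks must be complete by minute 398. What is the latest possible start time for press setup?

Nothing follows boxing; the deadline of minute 398 is its only limit. It must start by 398 − 45 = minute 353.
The bindery step has to be done before boxing (must start by minute 353, minus 5-minute gap → minute 348). That means finishing by minute 348, i.e. starting by 348 − 60 = minute 288.
Folding feeds the bindery step (must start by minute 288); boxing (must start by minute 353, minus 10-minute gap → minute 343). Taking the minimum, folding must finish by minute 288 and start by 288 − 60 = minute 228.
For press setup: folding (must start by minute 228); the bindery step (must start by minute 288, minus 10-minute gap → minute 278). The most restrictive is minute 228; with a 65-minute duration, press setup must start by minute 163.

163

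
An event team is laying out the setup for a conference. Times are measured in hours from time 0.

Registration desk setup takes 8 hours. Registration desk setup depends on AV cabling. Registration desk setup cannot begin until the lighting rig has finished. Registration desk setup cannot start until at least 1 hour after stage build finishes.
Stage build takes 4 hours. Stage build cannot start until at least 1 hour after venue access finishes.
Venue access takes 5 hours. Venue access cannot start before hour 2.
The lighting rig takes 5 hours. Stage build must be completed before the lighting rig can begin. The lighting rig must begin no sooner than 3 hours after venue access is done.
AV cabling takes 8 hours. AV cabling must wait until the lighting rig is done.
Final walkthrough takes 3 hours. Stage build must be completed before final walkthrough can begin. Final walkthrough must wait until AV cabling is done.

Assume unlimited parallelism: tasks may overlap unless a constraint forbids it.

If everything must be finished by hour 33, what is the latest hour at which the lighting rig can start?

12

To finish by hour 33, registration desk setup (duration 8) must start no later than hour 25.
To finish by hour 33, final walkthrough (duration 3) must start no later than hour 30.
For AV cabling: registration desk setup (must start by hour 25); final walkthrough (must start by hour 30). The most restrictive is hour 25; with an 8-hour duration, AV cabling must start by hour 17.
The lighting rig must finish in time for AV cabling (must start by hour 17); registration desk setup (must start by hour 25). The tightest is hour 17, so the lighting rig must start by 17 − 5 = hour 12.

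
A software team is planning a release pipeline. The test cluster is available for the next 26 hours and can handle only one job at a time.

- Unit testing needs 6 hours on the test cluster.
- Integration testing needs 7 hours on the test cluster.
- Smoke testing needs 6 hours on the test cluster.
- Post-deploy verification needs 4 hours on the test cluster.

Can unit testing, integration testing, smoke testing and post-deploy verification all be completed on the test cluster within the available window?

Running back to back, the jobs need 6 + 7 + 6 + 4 = 23 hours on the test cluster.
Since 23 ≤ 26, they fit within the window.

Yes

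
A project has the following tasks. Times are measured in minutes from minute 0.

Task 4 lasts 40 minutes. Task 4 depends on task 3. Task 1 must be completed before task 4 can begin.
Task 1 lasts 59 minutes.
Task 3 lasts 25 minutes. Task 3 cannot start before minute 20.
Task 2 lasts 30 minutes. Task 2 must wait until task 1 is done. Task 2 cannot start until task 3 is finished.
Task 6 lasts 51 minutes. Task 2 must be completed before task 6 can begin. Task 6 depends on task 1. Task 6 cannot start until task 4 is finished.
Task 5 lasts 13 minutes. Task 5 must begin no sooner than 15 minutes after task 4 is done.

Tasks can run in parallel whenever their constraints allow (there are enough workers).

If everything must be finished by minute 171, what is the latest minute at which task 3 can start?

Task 6 has no dependents, so it just needs to finish by minute 171. Starting by 171 − 51 = minute 120 achieves that.
Since task 6 (must start by minute 120) depends on it, task 2 must finish by minute 120. Backing off its 30-minute duration gives a latest start of minute 90.
Task 5 has no dependents, so it just needs to finish by minute 171. Starting by 171 − 13 = minute 158 achieves that.
Task 4 feeds task 5 (must start by minute 158, minus 15-minute gap → minute 143); task 6 (must start by minute 120). Taking the minimum, task 4 must finish by minute 120 and start by 120 − 40 = minute 80.
For task 3: task 2 (must start by minute 90); task 4 (must start by minute 80). The most restrictive is minute 80; with a 25-minute duration, task 3 must start by minute 55.

55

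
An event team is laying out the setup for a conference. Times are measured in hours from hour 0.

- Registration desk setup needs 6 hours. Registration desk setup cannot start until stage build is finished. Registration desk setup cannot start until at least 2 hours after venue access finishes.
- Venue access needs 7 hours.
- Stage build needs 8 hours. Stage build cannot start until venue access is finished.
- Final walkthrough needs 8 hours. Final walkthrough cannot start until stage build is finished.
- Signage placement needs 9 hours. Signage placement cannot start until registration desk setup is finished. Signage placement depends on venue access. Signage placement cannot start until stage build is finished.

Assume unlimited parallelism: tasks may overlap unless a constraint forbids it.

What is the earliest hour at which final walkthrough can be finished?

Venue access has no prerequisites, so it starts at hour 0 and finishes at hour 7.
Stage build waits on venue access (finishes hour 7), so it starts at hour 7 and finishes at 7 + 8 = hour 15.
Final walkthrough cannot begin until stage build (finishes hour 15). It runs from hour 15 to 15 + 8 = hour 23.

23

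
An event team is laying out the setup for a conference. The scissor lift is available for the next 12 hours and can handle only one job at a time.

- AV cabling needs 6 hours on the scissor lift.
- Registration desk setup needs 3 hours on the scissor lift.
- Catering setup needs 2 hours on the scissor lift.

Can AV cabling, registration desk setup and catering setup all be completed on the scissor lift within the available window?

Yes

Running back to back, the jobs need 6 + 3 + 2 = 11 hours on the scissor lift.
Since 11 ≤ 12, they fit within the window.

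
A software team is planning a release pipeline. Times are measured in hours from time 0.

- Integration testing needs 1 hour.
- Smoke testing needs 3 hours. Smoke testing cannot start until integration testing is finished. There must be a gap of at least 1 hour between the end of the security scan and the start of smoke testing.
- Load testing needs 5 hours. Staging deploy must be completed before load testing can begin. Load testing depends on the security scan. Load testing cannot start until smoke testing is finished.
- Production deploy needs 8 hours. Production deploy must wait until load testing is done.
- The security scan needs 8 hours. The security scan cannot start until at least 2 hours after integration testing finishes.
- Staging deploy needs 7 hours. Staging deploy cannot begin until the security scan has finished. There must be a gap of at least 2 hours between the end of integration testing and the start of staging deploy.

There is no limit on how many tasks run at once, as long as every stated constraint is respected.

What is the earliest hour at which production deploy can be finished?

31

Nothing blocks integration testing, so it runs from hour 0 to hour 1.
The security scan cannot begin until integration testing (finishes hour 1, plus 2-hour gap → hour 3). It runs from hour 3 to 3 + 8 = hour 11.
Smoke testing cannot start until integration testing (finishes hour 1); the security scan (finishes hour 11, plus 1-hour gap → hour 12). The controlling bound is hour 12, so smoke testing finishes at 12 + 3 = hour 15.
Staging deploy has to wait for the security scan (finishes hour 11); integration testing (finishes hour 1, plus 2-hour gap → hour 3). The latest of these is hour 11, so staging deploy runs hour 11 to 11 + 7 = hour 18.
Load testing cannot start until staging deploy (finishes hour 18); the security scan (finishes hour 11); smoke testing (finishes hour 15). The controlling bound is hour 18, so load testing finishes at 18 + 5 = hour 23.
Production deploy waits on load testing (finishes hour 23), so it starts at hour 23 and finishes at 23 + 8 = hour 31.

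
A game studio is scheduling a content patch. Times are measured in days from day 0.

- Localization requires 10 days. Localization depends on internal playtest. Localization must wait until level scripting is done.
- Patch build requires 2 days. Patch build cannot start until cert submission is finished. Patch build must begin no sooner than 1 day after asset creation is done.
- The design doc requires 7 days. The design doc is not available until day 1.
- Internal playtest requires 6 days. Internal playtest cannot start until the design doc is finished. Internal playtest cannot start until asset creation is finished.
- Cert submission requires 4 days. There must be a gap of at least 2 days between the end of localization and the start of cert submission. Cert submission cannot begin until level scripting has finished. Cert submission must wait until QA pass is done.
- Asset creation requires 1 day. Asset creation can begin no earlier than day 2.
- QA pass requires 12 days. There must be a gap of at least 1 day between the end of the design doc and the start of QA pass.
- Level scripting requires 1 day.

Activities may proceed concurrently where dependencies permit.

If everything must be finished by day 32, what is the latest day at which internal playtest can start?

To finish by day 32, patch build (duration 2) must start no later than day 30.
Since patch build (must start by day 30) depends on it, cert submission must finish by day 30. Backing off its 4-day duration gives a latest start of day 26.
Since cert submission (must start by day 26, minus 2-day gap → day 24) depends on it, localization must finish by day 24. Backing off its 10-day duration gives a latest start of day 14.
Internal playtest must finish before localization (must start by day 14). With a 6-day duration, internal playtest must start by 14 − 6 = day 8.

8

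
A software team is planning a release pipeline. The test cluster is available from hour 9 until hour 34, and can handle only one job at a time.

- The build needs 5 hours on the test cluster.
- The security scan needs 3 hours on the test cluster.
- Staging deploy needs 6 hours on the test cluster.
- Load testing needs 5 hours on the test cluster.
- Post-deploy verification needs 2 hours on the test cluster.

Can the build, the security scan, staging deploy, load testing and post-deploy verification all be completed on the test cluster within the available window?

The test cluster window is 34 − 9 = 25 hours.
Running back to back, the jobs need 5 + 3 + 6 + 5 + 2 = 21 hours on the test cluster.
Since 21 ≤ 25, they fit within the window.

Yes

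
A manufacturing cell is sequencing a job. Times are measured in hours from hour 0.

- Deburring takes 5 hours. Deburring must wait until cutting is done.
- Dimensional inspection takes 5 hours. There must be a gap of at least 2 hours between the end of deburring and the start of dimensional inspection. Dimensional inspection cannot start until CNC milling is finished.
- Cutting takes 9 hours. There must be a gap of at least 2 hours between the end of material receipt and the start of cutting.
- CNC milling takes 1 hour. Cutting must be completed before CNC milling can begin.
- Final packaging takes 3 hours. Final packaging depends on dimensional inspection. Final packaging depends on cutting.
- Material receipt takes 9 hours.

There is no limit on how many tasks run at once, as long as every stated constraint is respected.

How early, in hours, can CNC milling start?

Nothing blocks material receipt, so it runs from hour 0 to hour 9.
Cutting cannot begin until material receipt (finishes hour 9, plus 2-hour gap → hour 11). It runs from hour 11 to 11 + 9 = hour 20.
CNC milling waits on cutting (finishes hour 20), so the earliest it can start is hour 20.

20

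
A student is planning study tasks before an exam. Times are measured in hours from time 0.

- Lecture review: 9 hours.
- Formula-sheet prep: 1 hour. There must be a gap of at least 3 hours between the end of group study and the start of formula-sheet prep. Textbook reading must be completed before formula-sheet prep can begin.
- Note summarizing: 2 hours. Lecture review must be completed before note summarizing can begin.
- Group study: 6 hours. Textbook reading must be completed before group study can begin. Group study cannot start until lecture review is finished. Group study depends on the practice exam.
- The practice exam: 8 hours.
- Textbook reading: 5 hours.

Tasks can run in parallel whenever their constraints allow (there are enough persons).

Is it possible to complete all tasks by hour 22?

The practice exam can start immediately at hour 0; it finishes at hour 8.
Nothing blocks lecture review, so it runs from hour 0 to hour 9.
Note summarizing cannot begin until lecture review (finishes hour 9). It runs from hour 9 to 9 + 2 = hour 11.
Textbook reading has no prerequisites, so it starts at hour 0 and finishes at hour 5.
For group study: textbook reading (finishes hour 5); lecture review (finishes hour 9); the practice exam (finishes hour 8). Taking the maximum gives a start of hour 9, and it finishes at 9 + 6 = hour 15.
Formula-sheet prep needs all of group study (finishes hour 15, plus 3-hour gap → hour 18); textbook reading (finishes hour 5). That puts its earliest start at hour 18; it finishes at 18 + 1 = hour 19.
Every task is finished by hour 19, which is no later than the deadline of 22, so the schedule is feasible.

Yes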